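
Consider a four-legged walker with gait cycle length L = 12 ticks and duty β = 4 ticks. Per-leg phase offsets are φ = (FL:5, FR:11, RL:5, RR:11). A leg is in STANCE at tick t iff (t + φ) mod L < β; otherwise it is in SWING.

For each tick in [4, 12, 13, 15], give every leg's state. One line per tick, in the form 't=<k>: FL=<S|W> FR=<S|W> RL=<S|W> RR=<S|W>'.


t=4: FL=W FR=S RL=W RR=S
t=12: FL=W FR=W RL=W RR=W
t=13: FL=W FR=S RL=W RR=S
t=15: FL=W FR=S RL=W RR=S

t=4: phase=(9,3,9,3) vs β=4 → FL=W FR=S RL=W RR=S
t=12: phase=(5,11,5,11) vs β=4 → FL=W FR=W RL=W RR=W
t=13: phase=(6,0,6,0) vs β=4 → FL=W FR=S RL=W RR=S
t=15: phase=(8,2,8,2) vs β=4 → FL=W FR=S RL=W RR=S


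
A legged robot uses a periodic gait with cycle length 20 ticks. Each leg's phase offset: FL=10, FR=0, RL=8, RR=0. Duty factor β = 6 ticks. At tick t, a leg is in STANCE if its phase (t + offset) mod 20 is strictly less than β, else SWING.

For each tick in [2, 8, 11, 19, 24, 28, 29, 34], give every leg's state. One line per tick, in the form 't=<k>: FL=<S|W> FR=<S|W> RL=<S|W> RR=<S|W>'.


t=2: phase=(12,2,10,2) vs β=6 → FL=W FR=S RL=W RR=S
t=8: phase=(18,8,16,8) vs β=6 → FL=W FR=W RL=W RR=W
t=11: phase=(1,11,19,11) vs β=6 → FL=S FR=W RL=W RR=W
t=19: phase=(9,19,7,19) vs β=6 → FL=W FR=W RL=W RR=W
t=24: phase=(14,4,12,4) vs β=6 → FL=W FR=S RL=W RR=S
t=28: phase=(18,8,16,8) vs β=6 → FL=W FR=W RL=W RR=W
t=29: phase=(19,9,17,9) vs β=6 → FL=W FR=W RL=W RR=W
t=34: phase=(4,14,2,14) vs β=6 → FL=S FR=W RL=S RR=W

t=2: FL=W FR=S RL=W RR=S
t=8: FL=W FR=W RL=W RR=W
t=11: FL=S FR=W RL=W RR=W
t=19: FL=W FR=W RL=W RR=W
t=24: FL=W FR=S RL=W RR=S
t=28: FL=W FR=W RL=W RR=W
t=29: FL=W FR=W RL=W RR=W
t=34: FL=S FR=W RL=S RR=W


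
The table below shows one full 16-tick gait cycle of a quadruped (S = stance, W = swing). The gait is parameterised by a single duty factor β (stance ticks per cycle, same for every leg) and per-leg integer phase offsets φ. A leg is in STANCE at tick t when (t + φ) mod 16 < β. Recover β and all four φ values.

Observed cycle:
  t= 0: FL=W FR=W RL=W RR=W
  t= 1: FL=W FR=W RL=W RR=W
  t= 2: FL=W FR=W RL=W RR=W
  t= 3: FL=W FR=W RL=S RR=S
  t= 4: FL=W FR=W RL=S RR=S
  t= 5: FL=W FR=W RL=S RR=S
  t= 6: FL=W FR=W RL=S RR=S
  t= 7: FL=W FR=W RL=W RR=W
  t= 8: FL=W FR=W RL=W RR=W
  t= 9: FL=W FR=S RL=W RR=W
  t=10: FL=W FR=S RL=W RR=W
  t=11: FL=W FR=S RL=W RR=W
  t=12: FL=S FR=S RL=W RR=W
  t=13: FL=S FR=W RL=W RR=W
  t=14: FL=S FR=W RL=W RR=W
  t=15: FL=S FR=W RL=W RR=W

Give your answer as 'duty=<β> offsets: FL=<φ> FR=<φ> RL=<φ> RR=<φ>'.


duty β = stance ticks per leg = 4
FL: stance ticks = 4; W→S at t=12 → φ=4
FR: stance ticks = 4; W→S at t=9 → φ=7
RL: stance ticks = 4; W→S at t=3 → φ=13
RR: stance ticks = 4; W→S at t=3 → φ=13

duty=4 offsets: FL=4 FR=7 RL=13 RR=13


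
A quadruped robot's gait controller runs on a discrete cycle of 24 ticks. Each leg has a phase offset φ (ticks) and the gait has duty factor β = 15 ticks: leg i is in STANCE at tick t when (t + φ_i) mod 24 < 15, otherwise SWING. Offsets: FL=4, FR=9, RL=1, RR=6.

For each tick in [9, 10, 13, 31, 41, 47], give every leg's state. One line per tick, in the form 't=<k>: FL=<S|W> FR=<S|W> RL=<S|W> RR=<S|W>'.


t=9: FL=S FR=W RL=S RR=W
t=10: FL=S FR=W RL=S RR=W
t=13: FL=W FR=W RL=S RR=W
t=31: FL=S FR=W RL=S RR=S
t=41: FL=W FR=S RL=W RR=W
t=47: FL=S FR=S RL=S RR=S

t=9: phase=(13,18,10,15) vs β=15 → FL=S FR=W RL=S RR=W
t=10: phase=(14,19,11,16) vs β=15 → FL=S FR=W RL=S RR=W
t=13: phase=(17,22,14,19) vs β=15 → FL=W FR=W RL=S RR=W
t=31: phase=(11,16,8,13) vs β=15 → FL=S FR=W RL=S RR=S
t=41: phase=(21,2,18,23) vs β=15 → FL=W FR=S RL=W RR=W
t=47: phase=(3,8,0,5) vs β=15 → FL=S FR=S RL=S RR=S


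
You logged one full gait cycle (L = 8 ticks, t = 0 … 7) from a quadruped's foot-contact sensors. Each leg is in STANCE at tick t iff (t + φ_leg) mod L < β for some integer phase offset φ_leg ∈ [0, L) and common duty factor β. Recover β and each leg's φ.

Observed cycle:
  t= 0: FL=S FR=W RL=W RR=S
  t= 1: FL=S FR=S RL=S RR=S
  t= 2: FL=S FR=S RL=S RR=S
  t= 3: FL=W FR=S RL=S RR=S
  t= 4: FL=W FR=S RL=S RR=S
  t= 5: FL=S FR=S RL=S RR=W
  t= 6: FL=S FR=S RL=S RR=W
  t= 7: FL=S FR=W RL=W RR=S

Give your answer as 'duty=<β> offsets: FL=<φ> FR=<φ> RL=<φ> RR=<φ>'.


duty=6 offsets: FL=3 FR=7 RL=7 RR=1

duty β = stance ticks per leg = 6
FL: stance ticks = 6; W→S at t=5 → φ=3
FR: stance ticks = 6; W→S at t=1 → φ=7
RL: stance ticks = 6; W→S at t=1 → φ=7
RR: stance ticks = 6; W→S at t=7 → φ=1


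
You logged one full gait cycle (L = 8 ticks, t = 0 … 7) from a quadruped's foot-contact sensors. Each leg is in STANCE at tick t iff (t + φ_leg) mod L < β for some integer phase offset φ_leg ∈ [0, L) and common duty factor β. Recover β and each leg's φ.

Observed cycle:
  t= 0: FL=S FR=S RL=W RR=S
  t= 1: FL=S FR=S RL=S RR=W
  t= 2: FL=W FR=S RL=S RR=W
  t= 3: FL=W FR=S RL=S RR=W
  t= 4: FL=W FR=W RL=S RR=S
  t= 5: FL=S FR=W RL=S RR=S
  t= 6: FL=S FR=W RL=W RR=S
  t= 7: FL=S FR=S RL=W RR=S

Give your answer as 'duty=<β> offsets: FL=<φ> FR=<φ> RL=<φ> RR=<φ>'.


duty=5 offsets: FL=3 FR=1 RL=7 RR=4

duty β = stance ticks per leg = 5
FL: stance ticks = 5; W→S at t=5 → φ=3
FR: stance ticks = 5; W→S at t=7 → φ=1
RL: stance ticks = 5; W→S at t=1 → φ=7
RR: stance ticks = 5; W→S at t=4 → φ=4


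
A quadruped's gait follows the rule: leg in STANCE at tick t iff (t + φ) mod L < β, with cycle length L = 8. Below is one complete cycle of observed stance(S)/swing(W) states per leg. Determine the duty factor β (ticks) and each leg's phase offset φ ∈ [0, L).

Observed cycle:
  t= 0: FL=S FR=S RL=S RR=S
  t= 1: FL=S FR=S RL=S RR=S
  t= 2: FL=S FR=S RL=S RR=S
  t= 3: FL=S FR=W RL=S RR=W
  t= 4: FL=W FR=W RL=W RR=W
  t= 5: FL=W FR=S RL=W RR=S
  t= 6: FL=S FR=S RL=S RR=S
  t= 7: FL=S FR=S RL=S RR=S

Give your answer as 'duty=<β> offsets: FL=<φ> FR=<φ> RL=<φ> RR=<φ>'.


duty=6 offsets: FL=2 FR=3 RL=2 RR=3

duty β = stance ticks per leg = 6
FL: stance ticks = 6; W→S at t=6 → φ=2
FR: stance ticks = 6; W→S at t=5 → φ=3
RL: stance ticks = 6; W→S at t=6 → φ=2
RR: stance ticks = 6; W→S at t=5 → φ=3


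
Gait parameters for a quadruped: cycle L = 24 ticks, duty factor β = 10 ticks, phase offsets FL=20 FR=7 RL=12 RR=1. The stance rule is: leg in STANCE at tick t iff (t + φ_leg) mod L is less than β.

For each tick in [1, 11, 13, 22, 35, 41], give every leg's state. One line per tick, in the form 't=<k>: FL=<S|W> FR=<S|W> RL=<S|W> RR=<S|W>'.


t=1: phase=(21,8,13,2) vs β=10 → FL=W FR=S RL=W RR=S
t=11: phase=(7,18,23,12) vs β=10 → FL=S FR=W RL=W RR=W
t=13: phase=(9,20,1,14) vs β=10 → FL=S FR=W RL=S RR=W
t=22: phase=(18,5,10,23) vs β=10 → FL=W FR=S RL=W RR=W
t=35: phase=(7,18,23,12) vs β=10 → FL=S FR=W RL=W RR=W
t=41: phase=(13,0,5,18) vs β=10 → FL=W FR=S RL=S RR=W

t=1: FL=W FR=S RL=W RR=S
t=11: FL=S FR=W RL=W RR=W
t=13: FL=S FR=W RL=S RR=W
t=22: FL=W FR=S RL=W RR=W
t=35: FL=S FR=W RL=W RR=W
t=41: FL=W FR=S RL=S RR=W


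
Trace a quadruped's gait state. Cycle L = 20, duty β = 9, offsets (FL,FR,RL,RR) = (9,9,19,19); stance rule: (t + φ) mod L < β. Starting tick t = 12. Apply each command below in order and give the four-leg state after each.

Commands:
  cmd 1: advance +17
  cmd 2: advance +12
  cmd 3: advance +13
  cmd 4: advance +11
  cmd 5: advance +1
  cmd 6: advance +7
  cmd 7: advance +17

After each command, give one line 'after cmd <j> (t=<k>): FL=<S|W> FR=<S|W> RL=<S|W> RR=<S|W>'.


start t=12: FL=S FR=S RL=W RR=W
cmd 1: advance +17 → t=29, phase=(18,18,8,8) → FL=W FR=W RL=S RR=S
cmd 2: advance +12 → t=41, phase=(10,10,0,0) → FL=W FR=W RL=S RR=S
cmd 3: advance +13 → t=54, phase=(3,3,13,13) → FL=S FR=S RL=W RR=W
cmd 4: advance +11 → t=65, phase=(14,14,4,4) → FL=W FR=W RL=S RR=S
cmd 5: advance +1 → t=66, phase=(15,15,5,5) → FL=W FR=W RL=S RR=S
cmd 6: advance +7 → t=73, phase=(2,2,12,12) → FL=S FR=S RL=W RR=W
cmd 7: advance +17 → t=90, phase=(19,19,9,9) → FL=W FR=W RL=W RR=W

after cmd 1 (t=29): FL=W FR=W RL=S RR=S
after cmd 2 (t=41): FL=W FR=W RL=S RR=S
after cmd 3 (t=54): FL=S FR=S RL=W RR=W
after cmd 4 (t=65): FL=W FR=W RL=S RR=S
after cmd 5 (t=66): FL=W FR=W RL=S RR=S
after cmd 6 (t=73): FL=S FR=S RL=W RR=W
after cmd 7 (t=90): FL=W FR=W RL=W RR=W


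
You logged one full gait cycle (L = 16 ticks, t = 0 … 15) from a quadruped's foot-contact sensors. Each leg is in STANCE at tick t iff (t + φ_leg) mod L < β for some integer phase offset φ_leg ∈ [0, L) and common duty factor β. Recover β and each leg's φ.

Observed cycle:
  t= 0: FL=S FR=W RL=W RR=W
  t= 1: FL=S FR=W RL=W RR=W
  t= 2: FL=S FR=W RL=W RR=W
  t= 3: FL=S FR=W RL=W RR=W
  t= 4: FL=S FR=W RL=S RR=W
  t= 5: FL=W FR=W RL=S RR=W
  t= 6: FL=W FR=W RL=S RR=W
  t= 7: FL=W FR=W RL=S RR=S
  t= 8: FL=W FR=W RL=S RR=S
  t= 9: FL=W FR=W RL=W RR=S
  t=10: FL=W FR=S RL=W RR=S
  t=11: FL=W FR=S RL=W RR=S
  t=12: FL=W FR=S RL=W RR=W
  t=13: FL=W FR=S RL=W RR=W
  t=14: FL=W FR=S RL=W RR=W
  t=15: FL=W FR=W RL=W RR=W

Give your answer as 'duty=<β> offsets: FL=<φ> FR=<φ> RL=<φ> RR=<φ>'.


duty=5 offsets: FL=0 FR=6 RL=12 RR=9

duty β = stance ticks per leg = 5
FL: stance ticks = 5; W→S at t=0 → φ=0
FR: stance ticks = 5; W→S at t=10 → φ=6
RL: stance ticks = 5; W→S at t=4 → φ=12
RR: stance ticks = 5; W→S at t=7 → φ=9


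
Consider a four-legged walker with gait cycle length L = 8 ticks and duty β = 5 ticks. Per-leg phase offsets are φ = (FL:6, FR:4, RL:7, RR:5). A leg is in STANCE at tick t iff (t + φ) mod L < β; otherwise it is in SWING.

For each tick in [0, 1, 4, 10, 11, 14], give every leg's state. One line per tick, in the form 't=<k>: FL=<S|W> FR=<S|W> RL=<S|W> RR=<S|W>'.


t=0: phase=(6,4,7,5) vs β=5 → FL=W FR=S RL=W RR=W
t=1: phase=(7,5,0,6) vs β=5 → FL=W FR=W RL=S RR=W
t=4: phase=(2,0,3,1) vs β=5 → FL=S FR=S RL=S RR=S
t=10: phase=(0,6,1,7) vs β=5 → FL=S FR=W RL=S RR=W
t=11: phase=(1,7,2,0) vs β=5 → FL=S FR=W RL=S RR=S
t=14: phase=(4,2,5,3) vs β=5 → FL=S FR=S RL=W RR=S

t=0: FL=W FR=S RL=W RR=W
t=1: FL=W FR=W RL=S RR=W
t=4: FL=S FR=S RL=S RR=S
t=10: FL=S FR=W RL=S RR=W
t=11: FL=S FR=W RL=S RR=S
t=14: FL=S FR=S RL=W RR=S


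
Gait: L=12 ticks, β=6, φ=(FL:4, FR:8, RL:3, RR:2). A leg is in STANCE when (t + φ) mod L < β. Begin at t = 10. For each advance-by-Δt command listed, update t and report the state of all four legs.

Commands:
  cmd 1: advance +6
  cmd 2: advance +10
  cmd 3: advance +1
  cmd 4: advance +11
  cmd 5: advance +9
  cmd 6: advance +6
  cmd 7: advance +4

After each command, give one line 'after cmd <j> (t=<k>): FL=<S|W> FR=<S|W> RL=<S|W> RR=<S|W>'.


start t=10: FL=S FR=W RL=S RR=S
cmd 1: advance +6 → t=16, phase=(8,0,7,6) → FL=W FR=S RL=W RR=W
cmd 2: advance +10 → t=26, phase=(6,10,5,4) → FL=W FR=W RL=S RR=S
cmd 3: advance +1 → t=27, phase=(7,11,6,5) → FL=W FR=W RL=W RR=S
cmd 4: advance +11 → t=38, phase=(6,10,5,4) → FL=W FR=W RL=S RR=S
cmd 5: advance +9 → t=47, phase=(3,7,2,1) → FL=S FR=W RL=S RR=S
cmd 6: advance +6 → t=53, phase=(9,1,8,7) → FL=W FR=S RL=W RR=W
cmd 7: advance +4 → t=57, phase=(1,5,0,11) → FL=S FR=S RL=S RR=W

after cmd 1 (t=16): FL=W FR=S RL=W RR=W
after cmd 2 (t=26): FL=W FR=W RL=S RR=S
after cmd 3 (t=27): FL=W FR=W RL=W RR=S
after cmd 4 (t=38): FL=W FR=W RL=S RR=S
after cmd 5 (t=47): FL=S FR=W RL=S RR=S
after cmd 6 (t=53): FL=W FR=S RL=W RR=W
after cmd 7 (t=57): FL=S FR=S RL=S RR=W


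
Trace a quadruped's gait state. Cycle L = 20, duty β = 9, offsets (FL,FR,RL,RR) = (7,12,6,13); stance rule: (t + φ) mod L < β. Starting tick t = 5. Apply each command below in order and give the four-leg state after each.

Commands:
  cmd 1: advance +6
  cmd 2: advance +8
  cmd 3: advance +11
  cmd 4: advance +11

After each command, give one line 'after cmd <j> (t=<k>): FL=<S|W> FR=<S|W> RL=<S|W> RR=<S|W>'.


after cmd 1 (t=11): FL=W FR=S RL=W RR=S
after cmd 2 (t=19): FL=S FR=W RL=S RR=W
after cmd 3 (t=30): FL=W FR=S RL=W RR=S
after cmd 4 (t=41): FL=S FR=W RL=S RR=W

start t=5: FL=W FR=W RL=W RR=W
cmd 1: advance +6 → t=11, phase=(18,3,17,4) → FL=W FR=S RL=W RR=S
cmd 2: advance +8 → t=19, phase=(6,11,5,12) → FL=S FR=W RL=S RR=W
cmd 3: advance +11 → t=30, phase=(17,2,16,3) → FL=W FR=S RL=W RR=S
cmd 4: advance +11 → t=41, phase=(8,13,7,14) → FL=S FR=W RL=S RR=W


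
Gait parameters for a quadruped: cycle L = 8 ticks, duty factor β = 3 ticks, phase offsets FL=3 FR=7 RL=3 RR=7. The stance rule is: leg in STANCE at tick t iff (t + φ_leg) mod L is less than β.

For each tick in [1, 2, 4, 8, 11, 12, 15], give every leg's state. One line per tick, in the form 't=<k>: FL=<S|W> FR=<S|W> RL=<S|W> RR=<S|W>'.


t=1: FL=W FR=S RL=W RR=S
t=2: FL=W FR=S RL=W RR=S
t=4: FL=W FR=W RL=W RR=W
t=8: FL=W FR=W RL=W RR=W
t=11: FL=W FR=S RL=W RR=S
t=12: FL=W FR=W RL=W RR=W
t=15: FL=S FR=W RL=S RR=W

t=1: phase=(4,0,4,0) vs β=3 → FL=W FR=S RL=W RR=S
t=2: phase=(5,1,5,1) vs β=3 → FL=W FR=S RL=W RR=S
t=4: phase=(7,3,7,3) vs β=3 → FL=W FR=W RL=W RR=W
t=8: phase=(3,7,3,7) vs β=3 → FL=W FR=W RL=W RR=W
t=11: phase=(6,2,6,2) vs β=3 → FL=W FR=S RL=W RR=S
t=12: phase=(7,3,7,3) vs β=3 → FL=W FR=W RL=W RR=W
t=15: phase=(2,6,2,6) vs β=3 → FL=S FR=W RL=S RR=W


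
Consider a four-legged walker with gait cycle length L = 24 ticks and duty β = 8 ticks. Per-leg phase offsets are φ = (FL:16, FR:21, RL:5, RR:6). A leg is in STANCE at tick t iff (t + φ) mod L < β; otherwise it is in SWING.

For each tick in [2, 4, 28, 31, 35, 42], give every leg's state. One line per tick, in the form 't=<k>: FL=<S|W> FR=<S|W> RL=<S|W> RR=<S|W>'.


t=2: FL=W FR=W RL=S RR=W
t=4: FL=W FR=S RL=W RR=W
t=28: FL=W FR=S RL=W RR=W
t=31: FL=W FR=S RL=W RR=W
t=35: FL=S FR=W RL=W RR=W
t=42: FL=W FR=W RL=W RR=S

t=2: phase=(18,23,7,8) vs β=8 → FL=W FR=W RL=S RR=W
t=4: phase=(20,1,9,10) vs β=8 → FL=W FR=S RL=W RR=W
t=28: phase=(20,1,9,10) vs β=8 → FL=W FR=S RL=W RR=W
t=31: phase=(23,4,12,13) vs β=8 → FL=W FR=S RL=W RR=W
t=35: phase=(3,8,16,17) vs β=8 → FL=S FR=W RL=W RR=W
t=42: phase=(10,15,23,0) vs β=8 → FL=W FR=W RL=W RR=S


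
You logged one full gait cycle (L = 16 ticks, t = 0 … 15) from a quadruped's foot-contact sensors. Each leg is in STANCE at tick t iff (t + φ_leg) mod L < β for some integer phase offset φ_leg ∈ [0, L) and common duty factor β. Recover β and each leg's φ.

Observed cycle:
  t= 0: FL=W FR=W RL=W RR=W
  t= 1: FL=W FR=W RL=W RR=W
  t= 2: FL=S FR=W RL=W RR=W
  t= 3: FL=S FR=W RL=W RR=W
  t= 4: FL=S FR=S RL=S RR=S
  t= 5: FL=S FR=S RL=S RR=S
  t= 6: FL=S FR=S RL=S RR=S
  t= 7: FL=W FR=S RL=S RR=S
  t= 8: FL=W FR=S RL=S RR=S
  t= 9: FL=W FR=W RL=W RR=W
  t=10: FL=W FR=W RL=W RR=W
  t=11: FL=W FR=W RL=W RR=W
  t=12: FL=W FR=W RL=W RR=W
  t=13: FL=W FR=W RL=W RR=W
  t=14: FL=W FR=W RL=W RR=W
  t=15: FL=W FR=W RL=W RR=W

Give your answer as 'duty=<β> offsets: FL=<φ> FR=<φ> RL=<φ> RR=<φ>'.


duty=5 offsets: FL=14 FR=12 RL=12 RR=12

duty β = stance ticks per leg = 5
FL: stance ticks = 5; W→S at t=2 → φ=14
FR: stance ticks = 5; W→S at t=4 → φ=12
RL: stance ticks = 5; W→S at t=4 → φ=12
RR: stance ticks = 5; W→S at t=4 → φ=12


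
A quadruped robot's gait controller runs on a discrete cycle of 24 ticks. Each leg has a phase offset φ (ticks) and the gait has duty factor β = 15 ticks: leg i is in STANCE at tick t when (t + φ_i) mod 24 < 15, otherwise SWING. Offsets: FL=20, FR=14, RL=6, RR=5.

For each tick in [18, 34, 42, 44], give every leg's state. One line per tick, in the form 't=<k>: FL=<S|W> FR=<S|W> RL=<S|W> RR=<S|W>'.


t=18: phase=(14,8,0,23) vs β=15 → FL=S FR=S RL=S RR=W
t=34: phase=(6,0,16,15) vs β=15 → FL=S FR=S RL=W RR=W
t=42: phase=(14,8,0,23) vs β=15 → FL=S FR=S RL=S RR=W
t=44: phase=(16,10,2,1) vs β=15 → FL=W FR=S RL=S RR=S

t=18: FL=S FR=S RL=S RR=W
t=34: FL=S FR=S RL=W RR=W
t=42: FL=S FR=S RL=S RR=W
t=44: FL=W FR=S RL=S RR=S


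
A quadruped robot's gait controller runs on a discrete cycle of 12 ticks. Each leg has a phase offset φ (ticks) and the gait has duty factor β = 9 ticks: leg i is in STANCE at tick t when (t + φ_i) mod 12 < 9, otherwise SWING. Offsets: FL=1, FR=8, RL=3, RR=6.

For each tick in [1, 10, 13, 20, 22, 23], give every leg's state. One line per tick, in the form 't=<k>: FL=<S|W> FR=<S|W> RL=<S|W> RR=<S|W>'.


t=1: FL=S FR=W RL=S RR=S
t=10: FL=W FR=S RL=S RR=S
t=13: FL=S FR=W RL=S RR=S
t=20: FL=W FR=S RL=W RR=S
t=22: FL=W FR=S RL=S RR=S
t=23: FL=S FR=S RL=S RR=S

t=1: phase=(2,9,4,7) vs β=9 → FL=S FR=W RL=S RR=S
t=10: phase=(11,6,1,4) vs β=9 → FL=W FR=S RL=S RR=S
t=13: phase=(2,9,4,7) vs β=9 → FL=S FR=W RL=S RR=S
t=20: phase=(9,4,11,2) vs β=9 → FL=W FR=S RL=W RR=S
t=22: phase=(11,6,1,4) vs β=9 → FL=W FR=S RL=S RR=S
t=23: phase=(0,7,2,5) vs β=9 → FL=S FR=S RL=S RR=S


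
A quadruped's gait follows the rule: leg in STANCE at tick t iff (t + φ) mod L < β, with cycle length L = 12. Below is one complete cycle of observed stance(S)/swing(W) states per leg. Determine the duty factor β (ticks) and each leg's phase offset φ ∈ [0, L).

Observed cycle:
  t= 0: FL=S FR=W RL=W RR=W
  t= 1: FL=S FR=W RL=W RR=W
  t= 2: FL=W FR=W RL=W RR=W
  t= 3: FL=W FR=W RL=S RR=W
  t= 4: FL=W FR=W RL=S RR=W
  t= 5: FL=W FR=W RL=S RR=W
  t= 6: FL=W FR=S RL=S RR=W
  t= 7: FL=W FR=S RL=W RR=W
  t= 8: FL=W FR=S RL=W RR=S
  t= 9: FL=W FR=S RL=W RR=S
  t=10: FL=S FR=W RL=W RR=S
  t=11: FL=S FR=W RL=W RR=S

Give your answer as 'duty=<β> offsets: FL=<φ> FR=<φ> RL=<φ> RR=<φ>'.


duty β = stance ticks per leg = 4
FL: stance ticks = 4; W→S at t=10 → φ=2
FR: stance ticks = 4; W→S at t=6 → φ=6
RL: stance ticks = 4; W→S at t=3 → φ=9
RR: stance ticks = 4; W→S at t=8 → φ=4

duty=4 offsets: FL=2 FR=6 RL=9 RR=4


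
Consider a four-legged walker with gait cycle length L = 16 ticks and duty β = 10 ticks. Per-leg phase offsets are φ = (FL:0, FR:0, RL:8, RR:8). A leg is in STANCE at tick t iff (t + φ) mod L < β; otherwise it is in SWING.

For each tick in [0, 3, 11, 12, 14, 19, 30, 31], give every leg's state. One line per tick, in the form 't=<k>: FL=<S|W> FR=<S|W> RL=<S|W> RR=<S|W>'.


t=0: phase=(0,0,8,8) vs β=10 → FL=S FR=S RL=S RR=S
t=3: phase=(3,3,11,11) vs β=10 → FL=S FR=S RL=W RR=W
t=11: phase=(11,11,3,3) vs β=10 → FL=W FR=W RL=S RR=S
t=12: phase=(12,12,4,4) vs β=10 → FL=W FR=W RL=S RR=S
t=14: phase=(14,14,6,6) vs β=10 → FL=W FR=W RL=S RR=S
t=19: phase=(3,3,11,11) vs β=10 → FL=S FR=S RL=W RR=W
t=30: phase=(14,14,6,6) vs β=10 → FL=W FR=W RL=S RR=S
t=31: phase=(15,15,7,7) vs β=10 → FL=W FR=W RL=S RR=S

t=0: FL=S FR=S RL=S RR=S
t=3: FL=S FR=S RL=W RR=W
t=11: FL=W FR=W RL=S RR=S
t=12: FL=W FR=W RL=S RR=S
t=14: FL=W FR=W RL=S RR=S
t=19: FL=S FR=S RL=W RR=W
t=30: FL=W FR=W RL=S RR=S
t=31: FL=W FR=W RL=S RR=S


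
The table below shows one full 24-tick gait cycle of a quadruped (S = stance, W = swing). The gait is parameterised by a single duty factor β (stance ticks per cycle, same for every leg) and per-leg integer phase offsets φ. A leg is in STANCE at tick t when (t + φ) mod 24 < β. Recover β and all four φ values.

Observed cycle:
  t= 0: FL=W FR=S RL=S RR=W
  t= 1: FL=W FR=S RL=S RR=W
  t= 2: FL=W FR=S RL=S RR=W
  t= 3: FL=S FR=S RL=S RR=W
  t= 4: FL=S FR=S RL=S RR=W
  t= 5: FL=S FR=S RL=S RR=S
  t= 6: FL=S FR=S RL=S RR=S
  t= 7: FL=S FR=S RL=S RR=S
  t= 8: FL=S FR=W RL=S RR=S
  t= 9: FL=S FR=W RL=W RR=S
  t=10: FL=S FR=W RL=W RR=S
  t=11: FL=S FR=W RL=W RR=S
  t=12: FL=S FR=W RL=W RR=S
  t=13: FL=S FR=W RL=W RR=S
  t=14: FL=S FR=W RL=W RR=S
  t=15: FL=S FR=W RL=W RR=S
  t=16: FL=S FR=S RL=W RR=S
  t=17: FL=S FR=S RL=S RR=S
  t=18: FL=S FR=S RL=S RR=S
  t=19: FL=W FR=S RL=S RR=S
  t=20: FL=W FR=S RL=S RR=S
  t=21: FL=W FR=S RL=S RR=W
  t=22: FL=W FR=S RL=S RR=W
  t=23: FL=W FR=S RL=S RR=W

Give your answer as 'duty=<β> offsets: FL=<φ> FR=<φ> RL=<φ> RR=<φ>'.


duty β = stance ticks per leg = 16
FL: stance ticks = 16; W→S at t=3 → φ=21
FR: stance ticks = 16; W→S at t=16 → φ=8
RL: stance ticks = 16; W→S at t=17 → φ=7
RR: stance ticks = 16; W→S at t=5 → φ=19

duty=16 offsets: FL=21 FR=8 RL=7 RR=19


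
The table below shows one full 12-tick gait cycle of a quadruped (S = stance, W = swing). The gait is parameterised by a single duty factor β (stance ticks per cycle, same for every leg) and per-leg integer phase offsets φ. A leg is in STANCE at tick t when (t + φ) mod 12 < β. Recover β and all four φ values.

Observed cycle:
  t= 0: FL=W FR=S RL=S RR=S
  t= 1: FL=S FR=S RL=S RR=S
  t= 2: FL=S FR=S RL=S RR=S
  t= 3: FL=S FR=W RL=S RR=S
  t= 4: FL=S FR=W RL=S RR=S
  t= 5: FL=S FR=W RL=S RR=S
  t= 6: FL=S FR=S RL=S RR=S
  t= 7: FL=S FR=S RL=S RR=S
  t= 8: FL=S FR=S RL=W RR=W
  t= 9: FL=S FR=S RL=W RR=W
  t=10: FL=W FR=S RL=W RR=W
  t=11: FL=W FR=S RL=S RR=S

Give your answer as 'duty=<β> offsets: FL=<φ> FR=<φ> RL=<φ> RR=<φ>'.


duty β = stance ticks per leg = 9
FL: stance ticks = 9; W→S at t=1 → φ=11
FR: stance ticks = 9; W→S at t=6 → φ=6
RL: stance ticks = 9; W→S at t=11 → φ=1
RR: stance ticks = 9; W→S at t=11 → φ=1

duty=9 offsets: FL=11 FR=6 RL=1 RR=1


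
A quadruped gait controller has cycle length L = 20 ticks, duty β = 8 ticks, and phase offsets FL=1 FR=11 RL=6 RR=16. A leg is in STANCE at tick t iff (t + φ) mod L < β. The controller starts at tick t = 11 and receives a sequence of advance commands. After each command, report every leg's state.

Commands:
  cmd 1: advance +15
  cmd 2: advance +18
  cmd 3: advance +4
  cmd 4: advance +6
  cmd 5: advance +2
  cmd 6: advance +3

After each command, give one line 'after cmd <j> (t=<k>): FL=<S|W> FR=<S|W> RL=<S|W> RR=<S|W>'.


start t=11: FL=W FR=S RL=W RR=S
cmd 1: advance +15 → t=26, phase=(7,17,12,2) → FL=S FR=W RL=W RR=S
cmd 2: advance +18 → t=44, phase=(5,15,10,0) → FL=S FR=W RL=W RR=S
cmd 3: advance +4 → t=48, phase=(9,19,14,4) → FL=W FR=W RL=W RR=S
cmd 4: advance +6 → t=54, phase=(15,5,0,10) → FL=W FR=S RL=S RR=W
cmd 5: advance +2 → t=56, phase=(17,7,2,12) → FL=W FR=S RL=S RR=W
cmd 6: advance +3 → t=59, phase=(0,10,5,15) → FL=S FR=W RL=S RR=W

after cmd 1 (t=26): FL=S FR=W RL=W RR=S
after cmd 2 (t=44): FL=S FR=W RL=W RR=S
after cmd 3 (t=48): FL=W FR=W RL=W RR=S
after cmd 4 (t=54): FL=W FR=S RL=S RR=W
after cmd 5 (t=56): FL=W FR=S RL=S RR=W
after cmd 6 (t=59): FL=S FR=W RL=S RR=W


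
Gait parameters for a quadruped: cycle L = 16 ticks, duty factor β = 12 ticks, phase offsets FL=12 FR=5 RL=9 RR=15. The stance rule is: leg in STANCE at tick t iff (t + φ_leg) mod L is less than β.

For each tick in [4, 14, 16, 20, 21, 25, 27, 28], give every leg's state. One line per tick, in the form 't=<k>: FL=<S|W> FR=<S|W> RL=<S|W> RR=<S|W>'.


t=4: phase=(0,9,13,3) vs β=12 → FL=S FR=S RL=W RR=S
t=14: phase=(10,3,7,13) vs β=12 → FL=S FR=S RL=S RR=W
t=16: phase=(12,5,9,15) vs β=12 → FL=W FR=S RL=S RR=W
t=20: phase=(0,9,13,3) vs β=12 → FL=S FR=S RL=W RR=S
t=21: phase=(1,10,14,4) vs β=12 → FL=S FR=S RL=W RR=S
t=25: phase=(5,14,2,8) vs β=12 → FL=S FR=W RL=S RR=S
t=27: phase=(7,0,4,10) vs β=12 → FL=S FR=S RL=S RR=S
t=28: phase=(8,1,5,11) vs β=12 → FL=S FR=S RL=S RR=S

t=4: FL=S FR=S RL=W RR=S
t=14: FL=S FR=S RL=S RR=W
t=16: FL=W FR=S RL=S RR=W
t=20: FL=S FR=S RL=W RR=S
t=21: FL=S FR=S RL=W RR=S
t=25: FL=S FR=W RL=S RR=S
t=27: FL=S FR=S RL=S RR=S
t=28: FL=S FR=S RL=S RR=S


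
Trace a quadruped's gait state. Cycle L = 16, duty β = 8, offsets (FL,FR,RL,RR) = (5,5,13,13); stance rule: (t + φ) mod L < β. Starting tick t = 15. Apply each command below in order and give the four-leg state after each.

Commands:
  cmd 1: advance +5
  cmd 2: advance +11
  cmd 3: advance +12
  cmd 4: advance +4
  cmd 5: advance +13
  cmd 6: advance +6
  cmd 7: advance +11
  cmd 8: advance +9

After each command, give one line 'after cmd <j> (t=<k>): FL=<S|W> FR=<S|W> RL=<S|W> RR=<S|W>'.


after cmd 1 (t=20): FL=W FR=W RL=S RR=S
after cmd 2 (t=31): FL=S FR=S RL=W RR=W
after cmd 3 (t=43): FL=S FR=S RL=W RR=W
after cmd 4 (t=47): FL=S FR=S RL=W RR=W
after cmd 5 (t=60): FL=S FR=S RL=W RR=W
after cmd 6 (t=66): FL=S FR=S RL=W RR=W
after cmd 7 (t=77): FL=S FR=S RL=W RR=W
after cmd 8 (t=86): FL=W FR=W RL=S RR=S

start t=15: FL=S FR=S RL=W RR=W
cmd 1: advance +5 → t=20, phase=(9,9,1,1) → FL=W FR=W RL=S RR=S
cmd 2: advance +11 → t=31, phase=(4,4,12,12) → FL=S FR=S RL=W RR=W
cmd 3: advance +12 → t=43, phase=(0,0,8,8) → FL=S FR=S RL=W RR=W
cmd 4: advance +4 → t=47, phase=(4,4,12,12) → FL=S FR=S RL=W RR=W
cmd 5: advance +13 → t=60, phase=(1,1,9,9) → FL=S FR=S RL=W RR=W
cmd 6: advance +6 → t=66, phase=(7,7,15,15) → FL=S FR=S RL=W RR=W
cmd 7: advance +11 → t=77, phase=(2,2,10,10) → FL=S FR=S RL=W RR=W
cmd 8: advance +9 → t=86, phase=(11,11,3,3) → FL=W FR=W RL=S RR=S


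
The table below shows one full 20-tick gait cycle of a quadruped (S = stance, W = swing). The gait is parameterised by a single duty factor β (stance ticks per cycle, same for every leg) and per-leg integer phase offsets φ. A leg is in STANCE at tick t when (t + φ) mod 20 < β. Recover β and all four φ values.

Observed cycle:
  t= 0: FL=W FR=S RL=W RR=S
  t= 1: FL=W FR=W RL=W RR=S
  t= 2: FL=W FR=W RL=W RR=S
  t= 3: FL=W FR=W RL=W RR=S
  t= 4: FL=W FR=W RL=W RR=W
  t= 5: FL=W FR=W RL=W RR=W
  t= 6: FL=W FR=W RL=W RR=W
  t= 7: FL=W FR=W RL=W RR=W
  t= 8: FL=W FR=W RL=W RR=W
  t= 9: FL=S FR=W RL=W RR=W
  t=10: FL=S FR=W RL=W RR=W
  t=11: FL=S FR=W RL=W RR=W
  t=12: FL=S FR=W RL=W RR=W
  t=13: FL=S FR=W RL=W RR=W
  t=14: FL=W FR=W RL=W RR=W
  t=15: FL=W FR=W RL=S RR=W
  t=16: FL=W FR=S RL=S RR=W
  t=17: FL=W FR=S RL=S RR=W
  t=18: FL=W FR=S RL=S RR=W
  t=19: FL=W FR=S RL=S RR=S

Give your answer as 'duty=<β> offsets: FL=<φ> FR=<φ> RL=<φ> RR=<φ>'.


duty β = stance ticks per leg = 5
FL: stance ticks = 5; W→S at t=9 → φ=11
FR: stance ticks = 5; W→S at t=16 → φ=4
RL: stance ticks = 5; W→S at t=15 → φ=5
RR: stance ticks = 5; W→S at t=19 → φ=1

duty=5 offsets: FL=11 FR=4 RL=5 RR=1


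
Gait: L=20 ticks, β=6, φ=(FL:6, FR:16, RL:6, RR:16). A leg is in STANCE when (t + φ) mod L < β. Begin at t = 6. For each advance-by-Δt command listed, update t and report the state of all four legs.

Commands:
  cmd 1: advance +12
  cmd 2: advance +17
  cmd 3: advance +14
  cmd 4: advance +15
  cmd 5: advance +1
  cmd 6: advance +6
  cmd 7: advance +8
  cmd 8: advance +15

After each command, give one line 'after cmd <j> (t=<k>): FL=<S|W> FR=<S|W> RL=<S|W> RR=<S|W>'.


after cmd 1 (t=18): FL=S FR=W RL=S RR=W
after cmd 2 (t=35): FL=S FR=W RL=S RR=W
after cmd 3 (t=49): FL=W FR=S RL=W RR=S
after cmd 4 (t=64): FL=W FR=S RL=W RR=S
after cmd 5 (t=65): FL=W FR=S RL=W RR=S
after cmd 6 (t=71): FL=W FR=W RL=W RR=W
after cmd 7 (t=79): FL=S FR=W RL=S RR=W
after cmd 8 (t=94): FL=S FR=W RL=S RR=W

start t=6: FL=W FR=S RL=W RR=S
cmd 1: advance +12 → t=18, phase=(4,14,4,14) → FL=S FR=W RL=S RR=W
cmd 2: advance +17 → t=35, phase=(1,11,1,11) → FL=S FR=W RL=S RR=W
cmd 3: advance +14 → t=49, phase=(15,5,15,5) → FL=W FR=S RL=W RR=S
cmd 4: advance +15 → t=64, phase=(10,0,10,0) → FL=W FR=S RL=W RR=S
cmd 5: advance +1 → t=65, phase=(11,1,11,1) → FL=W FR=S RL=W RR=S
cmd 6: advance +6 → t=71, phase=(17,7,17,7) → FL=W FR=W RL=W RR=W
cmd 7: advance +8 → t=79, phase=(5,15,5,15) → FL=S FR=W RL=S RR=W
cmd 8: advance +15 → t=94, phase=(0,10,0,10) → FL=S FR=W RL=S RR=W


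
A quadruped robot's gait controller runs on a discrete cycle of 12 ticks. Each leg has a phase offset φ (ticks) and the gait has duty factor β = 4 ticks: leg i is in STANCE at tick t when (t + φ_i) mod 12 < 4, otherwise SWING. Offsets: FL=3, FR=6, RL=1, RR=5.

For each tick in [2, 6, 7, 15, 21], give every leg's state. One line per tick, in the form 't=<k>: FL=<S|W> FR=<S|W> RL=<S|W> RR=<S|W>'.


t=2: FL=W FR=W RL=S RR=W
t=6: FL=W FR=S RL=W RR=W
t=7: FL=W FR=S RL=W RR=S
t=15: FL=W FR=W RL=W RR=W
t=21: FL=S FR=S RL=W RR=S

t=2: phase=(5,8,3,7) vs β=4 → FL=W FR=W RL=S RR=W
t=6: phase=(9,0,7,11) vs β=4 → FL=W FR=S RL=W RR=W
t=7: phase=(10,1,8,0) vs β=4 → FL=W FR=S RL=W RR=S
t=15: phase=(6,9,4,8) vs β=4 → FL=W FR=W RL=W RR=W
t=21: phase=(0,3,10,2) vs β=4 → FL=S FR=S RL=W RR=S


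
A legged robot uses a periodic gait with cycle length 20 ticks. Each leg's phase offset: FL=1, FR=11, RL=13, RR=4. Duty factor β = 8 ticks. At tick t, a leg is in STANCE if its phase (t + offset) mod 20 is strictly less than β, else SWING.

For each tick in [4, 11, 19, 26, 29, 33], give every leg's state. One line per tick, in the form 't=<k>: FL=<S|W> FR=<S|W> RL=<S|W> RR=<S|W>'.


t=4: phase=(5,15,17,8) vs β=8 → FL=S FR=W RL=W RR=W
t=11: phase=(12,2,4,15) vs β=8 → FL=W FR=S RL=S RR=W
t=19: phase=(0,10,12,3) vs β=8 → FL=S FR=W RL=W RR=S
t=26: phase=(7,17,19,10) vs β=8 → FL=S FR=W RL=W RR=W
t=29: phase=(10,0,2,13) vs β=8 → FL=W FR=S RL=S RR=W
t=33: phase=(14,4,6,17) vs β=8 → FL=W FR=S RL=S RR=W

t=4: FL=S FR=W RL=W RR=W
t=11: FL=W FR=S RL=S RR=W
t=19: FL=S FR=W RL=W RR=S
t=26: FL=S FR=W RL=W RR=W
t=29: FL=W FR=S RL=S RR=W
t=33: FL=W FR=S RL=S RR=W


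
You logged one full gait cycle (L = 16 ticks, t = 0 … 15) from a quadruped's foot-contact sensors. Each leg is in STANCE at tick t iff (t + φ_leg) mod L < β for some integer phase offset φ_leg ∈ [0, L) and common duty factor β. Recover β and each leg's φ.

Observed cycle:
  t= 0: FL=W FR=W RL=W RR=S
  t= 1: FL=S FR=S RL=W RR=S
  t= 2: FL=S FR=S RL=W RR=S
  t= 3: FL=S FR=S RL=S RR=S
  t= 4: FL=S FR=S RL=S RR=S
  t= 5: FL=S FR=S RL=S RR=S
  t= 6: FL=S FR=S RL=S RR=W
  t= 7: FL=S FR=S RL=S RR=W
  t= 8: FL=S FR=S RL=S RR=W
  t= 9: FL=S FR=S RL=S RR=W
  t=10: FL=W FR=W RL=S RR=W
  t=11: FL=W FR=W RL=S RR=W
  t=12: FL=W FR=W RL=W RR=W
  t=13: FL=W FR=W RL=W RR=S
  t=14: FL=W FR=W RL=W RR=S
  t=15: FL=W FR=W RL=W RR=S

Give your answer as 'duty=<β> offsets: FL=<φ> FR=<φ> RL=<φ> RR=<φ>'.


duty=9 offsets: FL=15 FR=15 RL=13 RR=3

duty β = stance ticks per leg = 9
FL: stance ticks = 9; W→S at t=1 → φ=15
FR: stance ticks = 9; W→S at t=1 → φ=15
RL: stance ticks = 9; W→S at t=3 → φ=13
RR: stance ticks = 9; W→S at t=13 → φ=3


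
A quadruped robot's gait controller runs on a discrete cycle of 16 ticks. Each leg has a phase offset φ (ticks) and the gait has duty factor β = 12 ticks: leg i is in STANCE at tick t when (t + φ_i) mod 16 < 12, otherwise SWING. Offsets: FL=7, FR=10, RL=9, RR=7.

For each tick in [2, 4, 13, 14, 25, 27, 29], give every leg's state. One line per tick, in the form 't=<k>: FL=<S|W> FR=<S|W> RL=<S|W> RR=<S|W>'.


t=2: phase=(9,12,11,9) vs β=12 → FL=S FR=W RL=S RR=S
t=4: phase=(11,14,13,11) vs β=12 → FL=S FR=W RL=W RR=S
t=13: phase=(4,7,6,4) vs β=12 → FL=S FR=S RL=S RR=S
t=14: phase=(5,8,7,5) vs β=12 → FL=S FR=S RL=S RR=S
t=25: phase=(0,3,2,0) vs β=12 → FL=S FR=S RL=S RR=S
t=27: phase=(2,5,4,2) vs β=12 → FL=S FR=S RL=S RR=S
t=29: phase=(4,7,6,4) vs β=12 → FL=S FR=S RL=S RR=S

t=2: FL=S FR=W RL=S RR=S
t=4: FL=S FR=W RL=W RR=S
t=13: FL=S FR=S RL=S RR=S
t=14: FL=S FR=S RL=S RR=S
t=25: FL=S FR=S RL=S RR=S
t=27: FL=S FR=S RL=S RR=S
t=29: FL=S FR=S RL=S RR=S


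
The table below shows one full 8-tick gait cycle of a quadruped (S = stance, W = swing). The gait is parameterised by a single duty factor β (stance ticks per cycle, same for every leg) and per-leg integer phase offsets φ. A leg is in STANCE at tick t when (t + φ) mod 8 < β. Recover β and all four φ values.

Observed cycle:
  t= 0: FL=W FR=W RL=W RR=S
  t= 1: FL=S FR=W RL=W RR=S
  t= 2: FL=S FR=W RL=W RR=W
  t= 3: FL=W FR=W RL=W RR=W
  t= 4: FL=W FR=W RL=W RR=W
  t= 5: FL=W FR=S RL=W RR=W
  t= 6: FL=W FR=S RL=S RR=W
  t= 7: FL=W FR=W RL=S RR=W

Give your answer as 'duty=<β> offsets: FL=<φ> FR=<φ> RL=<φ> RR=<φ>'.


duty β = stance ticks per leg = 2
FL: stance ticks = 2; W→S at t=1 → φ=7
FR: stance ticks = 2; W→S at t=5 → φ=3
RL: stance ticks = 2; W→S at t=6 → φ=2
RR: stance ticks = 2; W→S at t=0 → φ=0

duty=2 offsets: FL=7 FR=3 RL=2 RR=0


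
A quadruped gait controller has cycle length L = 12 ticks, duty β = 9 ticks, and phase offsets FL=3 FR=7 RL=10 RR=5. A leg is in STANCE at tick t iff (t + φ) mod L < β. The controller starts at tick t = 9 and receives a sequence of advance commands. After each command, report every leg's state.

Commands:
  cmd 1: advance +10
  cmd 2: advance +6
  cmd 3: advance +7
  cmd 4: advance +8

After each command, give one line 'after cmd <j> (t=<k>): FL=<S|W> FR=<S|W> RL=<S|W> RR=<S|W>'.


start t=9: FL=S FR=S RL=S RR=S
cmd 1: advance +10 → t=19, phase=(10,2,5,0) → FL=W FR=S RL=S RR=S
cmd 2: advance +6 → t=25, phase=(4,8,11,6) → FL=S FR=S RL=W RR=S
cmd 3: advance +7 → t=32, phase=(11,3,6,1) → FL=W FR=S RL=S RR=S
cmd 4: advance +8 → t=40, phase=(7,11,2,9) → FL=S FR=W RL=S RR=W

after cmd 1 (t=19): FL=W FR=S RL=S RR=S
after cmd 2 (t=25): FL=S FR=S RL=W RR=S
after cmd 3 (t=32): FL=W FR=S RL=S RR=S
after cmd 4 (t=40): FL=S FR=W RL=S RR=W


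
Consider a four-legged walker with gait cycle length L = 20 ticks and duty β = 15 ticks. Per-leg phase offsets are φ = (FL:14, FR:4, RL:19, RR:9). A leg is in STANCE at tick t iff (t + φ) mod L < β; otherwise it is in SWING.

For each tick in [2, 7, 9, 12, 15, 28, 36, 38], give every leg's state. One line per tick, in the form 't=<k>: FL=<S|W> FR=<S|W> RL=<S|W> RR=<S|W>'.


t=2: phase=(16,6,1,11) vs β=15 → FL=W FR=S RL=S RR=S
t=7: phase=(1,11,6,16) vs β=15 → FL=S FR=S RL=S RR=W
t=9: phase=(3,13,8,18) vs β=15 → FL=S FR=S RL=S RR=W
t=12: phase=(6,16,11,1) vs β=15 → FL=S FR=W RL=S RR=S
t=15: phase=(9,19,14,4) vs β=15 → FL=S FR=W RL=S RR=S
t=28: phase=(2,12,7,17) vs β=15 → FL=S FR=S RL=S RR=W
t=36: phase=(10,0,15,5) vs β=15 → FL=S FR=S RL=W RR=S
t=38: phase=(12,2,17,7) vs β=15 → FL=S FR=S RL=W RR=S

t=2: FL=W FR=S RL=S RR=S
t=7: FL=S FR=S RL=S RR=W
t=9: FL=S FR=S RL=S RR=W
t=12: FL=S FR=W RL=S RR=S
t=15: FL=S FR=W RL=S RR=S
t=28: FL=S FR=S RL=S RR=W
t=36: FL=S FR=S RL=W RR=S
t=38: FL=S FR=S RL=W RR=S


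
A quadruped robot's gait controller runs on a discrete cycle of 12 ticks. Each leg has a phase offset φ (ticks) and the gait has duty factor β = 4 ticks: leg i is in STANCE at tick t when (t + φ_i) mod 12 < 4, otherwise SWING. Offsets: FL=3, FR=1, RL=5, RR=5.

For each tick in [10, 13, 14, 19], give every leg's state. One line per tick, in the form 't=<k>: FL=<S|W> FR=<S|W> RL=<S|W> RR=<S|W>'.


t=10: FL=S FR=W RL=S RR=S
t=13: FL=W FR=S RL=W RR=W
t=14: FL=W FR=S RL=W RR=W
t=19: FL=W FR=W RL=S RR=S

t=10: phase=(1,11,3,3) vs β=4 → FL=S FR=W RL=S RR=S
t=13: phase=(4,2,6,6) vs β=4 → FL=W FR=S RL=W RR=W
t=14: phase=(5,3,7,7) vs β=4 → FL=W FR=S RL=W RR=W
t=19: phase=(10,8,0,0) vs β=4 → FL=W FR=W RL=S RR=S


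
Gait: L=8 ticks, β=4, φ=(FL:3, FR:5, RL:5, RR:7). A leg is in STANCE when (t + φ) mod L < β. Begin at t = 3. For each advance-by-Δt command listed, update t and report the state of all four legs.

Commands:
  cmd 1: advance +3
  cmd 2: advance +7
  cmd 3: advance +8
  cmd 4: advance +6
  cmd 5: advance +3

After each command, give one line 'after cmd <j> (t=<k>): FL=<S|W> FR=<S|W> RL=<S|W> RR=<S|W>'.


after cmd 1 (t=6): FL=S FR=S RL=S RR=W
after cmd 2 (t=13): FL=S FR=S RL=S RR=W
after cmd 3 (t=21): FL=S FR=S RL=S RR=W
after cmd 4 (t=27): FL=W FR=S RL=S RR=S
after cmd 5 (t=30): FL=S FR=S RL=S RR=W

start t=3: FL=W FR=S RL=S RR=S
cmd 1: advance +3 → t=6, phase=(1,3,3,5) → FL=S FR=S RL=S RR=W
cmd 2: advance +7 → t=13, phase=(0,2,2,4) → FL=S FR=S RL=S RR=W
cmd 3: advance +8 → t=21, phase=(0,2,2,4) → FL=S FR=S RL=S RR=W
cmd 4: advance +6 → t=27, phase=(6,0,0,2) → FL=W FR=S RL=S RR=S
cmd 5: advance +3 → t=30, phase=(1,3,3,5) → FL=S FR=S RL=S RR=W


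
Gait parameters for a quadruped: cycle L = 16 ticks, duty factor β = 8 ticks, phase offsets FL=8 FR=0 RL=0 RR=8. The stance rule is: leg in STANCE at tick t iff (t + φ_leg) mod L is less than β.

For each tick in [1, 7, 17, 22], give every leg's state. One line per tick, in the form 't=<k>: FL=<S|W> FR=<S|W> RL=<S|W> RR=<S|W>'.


t=1: FL=W FR=S RL=S RR=W
t=7: FL=W FR=S RL=S RR=W
t=17: FL=W FR=S RL=S RR=W
t=22: FL=W FR=S RL=S RR=W

t=1: phase=(9,1,1,9) vs β=8 → FL=W FR=S RL=S RR=W
t=7: phase=(15,7,7,15) vs β=8 → FL=W FR=S RL=S RR=W
t=17: phase=(9,1,1,9) vs β=8 → FL=W FR=S RL=S RR=W
t=22: phase=(14,6,6,14) vs β=8 → FL=W FR=S RL=S RR=W


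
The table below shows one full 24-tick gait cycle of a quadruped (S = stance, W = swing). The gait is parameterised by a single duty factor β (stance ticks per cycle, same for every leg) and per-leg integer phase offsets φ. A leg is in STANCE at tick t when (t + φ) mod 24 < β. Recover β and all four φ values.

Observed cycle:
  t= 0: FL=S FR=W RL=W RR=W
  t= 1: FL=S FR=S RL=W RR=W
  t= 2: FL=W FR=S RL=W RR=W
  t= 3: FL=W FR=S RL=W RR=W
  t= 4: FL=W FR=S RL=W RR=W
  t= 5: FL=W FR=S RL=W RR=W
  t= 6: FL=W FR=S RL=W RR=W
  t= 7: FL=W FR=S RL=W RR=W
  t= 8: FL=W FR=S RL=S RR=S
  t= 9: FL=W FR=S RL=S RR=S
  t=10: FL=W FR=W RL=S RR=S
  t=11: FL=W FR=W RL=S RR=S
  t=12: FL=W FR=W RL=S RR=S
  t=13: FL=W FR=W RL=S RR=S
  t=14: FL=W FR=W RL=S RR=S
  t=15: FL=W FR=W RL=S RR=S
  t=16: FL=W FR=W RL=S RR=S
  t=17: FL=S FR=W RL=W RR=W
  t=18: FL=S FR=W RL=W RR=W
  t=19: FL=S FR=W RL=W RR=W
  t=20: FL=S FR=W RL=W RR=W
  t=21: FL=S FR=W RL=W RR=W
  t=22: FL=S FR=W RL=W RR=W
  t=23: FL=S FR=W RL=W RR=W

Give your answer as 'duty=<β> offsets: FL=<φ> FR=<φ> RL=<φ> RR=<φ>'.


duty β = stance ticks per leg = 9
FL: stance ticks = 9; W→S at t=17 → φ=7
FR: stance ticks = 9; W→S at t=1 → φ=23
RL: stance ticks = 9; W→S at t=8 → φ=16
RR: stance ticks = 9; W→S at t=8 → φ=16

duty=9 offsets: FL=7 FR=23 RL=16 RR=16


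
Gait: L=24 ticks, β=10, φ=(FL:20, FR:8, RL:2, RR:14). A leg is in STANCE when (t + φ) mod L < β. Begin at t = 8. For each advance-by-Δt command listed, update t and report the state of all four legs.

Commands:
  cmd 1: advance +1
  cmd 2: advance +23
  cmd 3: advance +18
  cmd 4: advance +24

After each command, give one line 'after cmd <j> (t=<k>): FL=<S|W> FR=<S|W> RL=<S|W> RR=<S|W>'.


start t=8: FL=S FR=W RL=W RR=W
cmd 1: advance +1 → t=9, phase=(5,17,11,23) → FL=S FR=W RL=W RR=W
cmd 2: advance +23 → t=32, phase=(4,16,10,22) → FL=S FR=W RL=W RR=W
cmd 3: advance +18 → t=50, phase=(22,10,4,16) → FL=W FR=W RL=S RR=W
cmd 4: advance +24 → t=74, phase=(22,10,4,16) → FL=W FR=W RL=S RR=W

after cmd 1 (t=9): FL=S FR=W RL=W RR=W
after cmd 2 (t=32): FL=S FR=W RL=W RR=W
after cmd 3 (t=50): FL=W FR=W RL=S RR=W
after cmd 4 (t=74): FL=W FR=W RL=S RR=W


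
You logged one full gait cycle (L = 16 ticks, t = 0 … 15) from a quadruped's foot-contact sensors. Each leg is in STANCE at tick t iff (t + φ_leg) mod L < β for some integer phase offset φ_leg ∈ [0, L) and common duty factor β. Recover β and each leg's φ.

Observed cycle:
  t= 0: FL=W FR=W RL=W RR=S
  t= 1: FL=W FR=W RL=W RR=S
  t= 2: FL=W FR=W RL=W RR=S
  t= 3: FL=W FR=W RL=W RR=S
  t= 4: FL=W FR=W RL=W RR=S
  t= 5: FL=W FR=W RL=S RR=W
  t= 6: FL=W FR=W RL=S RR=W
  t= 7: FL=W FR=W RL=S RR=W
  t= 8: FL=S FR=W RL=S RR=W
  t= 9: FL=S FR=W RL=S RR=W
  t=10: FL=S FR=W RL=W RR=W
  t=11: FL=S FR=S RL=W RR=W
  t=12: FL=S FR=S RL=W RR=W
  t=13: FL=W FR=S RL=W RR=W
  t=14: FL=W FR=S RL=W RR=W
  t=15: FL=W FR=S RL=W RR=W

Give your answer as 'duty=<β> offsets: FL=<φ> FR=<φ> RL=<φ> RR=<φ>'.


duty β = stance ticks per leg = 5
FL: stance ticks = 5; W→S at t=8 → φ=8
FR: stance ticks = 5; W→S at t=11 → φ=5
RL: stance ticks = 5; W→S at t=5 → φ=11
RR: stance ticks = 5; W→S at t=0 → φ=0

duty=5 offsets: FL=8 FR=5 RL=11 RR=0


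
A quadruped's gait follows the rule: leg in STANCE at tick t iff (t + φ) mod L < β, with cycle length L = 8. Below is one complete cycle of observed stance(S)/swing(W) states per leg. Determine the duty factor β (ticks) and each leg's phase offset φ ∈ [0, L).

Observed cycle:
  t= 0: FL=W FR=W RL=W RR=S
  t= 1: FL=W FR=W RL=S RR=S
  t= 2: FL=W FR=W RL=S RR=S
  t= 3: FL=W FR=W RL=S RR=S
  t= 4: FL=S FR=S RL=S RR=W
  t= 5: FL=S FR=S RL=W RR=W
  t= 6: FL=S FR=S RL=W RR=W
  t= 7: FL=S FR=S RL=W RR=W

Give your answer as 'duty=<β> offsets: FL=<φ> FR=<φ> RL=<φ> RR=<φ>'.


duty β = stance ticks per leg = 4
FL: stance ticks = 4; W→S at t=4 → φ=4
FR: stance ticks = 4; W→S at t=4 → φ=4
RL: stance ticks = 4; W→S at t=1 → φ=7
RR: stance ticks = 4; W→S at t=0 → φ=0

duty=4 offsets: FL=4 FR=4 RL=7 RR=0
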